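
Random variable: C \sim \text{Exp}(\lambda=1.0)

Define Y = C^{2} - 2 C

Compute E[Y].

E[Y] = 1*E[C²] - 2*E[C]
E[C] = 1
E[C²] = Var(C) + (E[C])² = 1 + 1 = 2
E[Y] = 1*2 - 2*1 = 0

0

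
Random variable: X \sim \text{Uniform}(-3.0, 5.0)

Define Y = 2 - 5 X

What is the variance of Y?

For Y = aX + b: Var(Y) = a² * Var(X)
Var(X) = (5 + 3)^2/12 = 5.3333333
Var(Y) = (-5)² * 5.3333333 = 25 * 5.3333333 = 133.33333

133.33333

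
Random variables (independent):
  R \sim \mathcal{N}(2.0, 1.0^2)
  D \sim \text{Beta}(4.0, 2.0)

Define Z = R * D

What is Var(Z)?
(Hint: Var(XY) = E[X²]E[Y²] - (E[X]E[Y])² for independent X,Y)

Var(XY) = E[X²]E[Y²] - (E[X]E[Y])²
E[R] = 2, Var(R) = 1
E[D] = 0.66666667, Var(D) = 0.031746032
E[R²] = 1 + 2² = 5
E[D²] = 0.031746032 + 0.66666667² = 0.47619048
Var(Z) = 5*0.47619048 - (2*0.66666667)²
= 2.3809524 - 1.7777778 = 0.6031746

0.6031746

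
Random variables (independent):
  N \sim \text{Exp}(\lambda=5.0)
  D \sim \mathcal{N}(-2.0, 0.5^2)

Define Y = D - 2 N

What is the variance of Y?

For independent RVs: Var(aX + bY) = a²Var(X) + b²Var(Y)
Var(N) = 0.04
Var(D) = 0.25
Var(Y) = (-2)²*0.04 + 1²*0.25
= 4*0.04 + 1*0.25 = 0.41

0.41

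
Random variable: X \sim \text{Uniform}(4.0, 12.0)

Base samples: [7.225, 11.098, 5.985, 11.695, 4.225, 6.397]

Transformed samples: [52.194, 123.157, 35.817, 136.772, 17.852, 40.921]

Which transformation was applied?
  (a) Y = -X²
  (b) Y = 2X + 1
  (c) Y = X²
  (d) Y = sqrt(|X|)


Checking option (c) Y = X²:
  X = 7.225 -> Y = 52.194 ✓
  X = 11.098 -> Y = 123.157 ✓
  X = 5.985 -> Y = 35.817 ✓
All samples match this transformation.

(c) X²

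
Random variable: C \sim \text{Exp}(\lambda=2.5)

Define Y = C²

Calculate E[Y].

E[C²] = Var(C) + (E[C])² = 0.16 + 0.16 = 0.32

0.32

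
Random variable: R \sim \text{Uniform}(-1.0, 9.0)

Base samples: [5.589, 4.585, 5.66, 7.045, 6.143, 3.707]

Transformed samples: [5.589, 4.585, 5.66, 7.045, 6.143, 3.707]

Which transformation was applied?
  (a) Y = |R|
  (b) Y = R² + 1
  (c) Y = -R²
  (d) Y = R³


Checking option (a) Y = |R|:
  R = 5.589 -> Y = 5.589 ✓
  R = 4.585 -> Y = 4.585 ✓
  R = 5.66 -> Y = 5.66 ✓
All samples match this transformation.

(a) |R|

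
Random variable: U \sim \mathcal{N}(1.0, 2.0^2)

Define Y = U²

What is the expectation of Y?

E[U²] = Var(U) + (E[U])² = 4 + 1 = 5

5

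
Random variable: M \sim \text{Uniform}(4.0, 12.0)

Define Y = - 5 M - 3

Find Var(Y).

For Y = aM + b: Var(Y) = a² * Var(M)
Var(M) = (12 - 4)^2/12 = 5.3333333
Var(Y) = (-5)² * 5.3333333 = 25 * 5.3333333 = 133.33333

133.33333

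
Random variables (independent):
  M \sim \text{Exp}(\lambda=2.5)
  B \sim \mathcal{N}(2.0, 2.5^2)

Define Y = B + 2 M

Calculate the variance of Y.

For independent RVs: Var(aX + bY) = a²Var(X) + b²Var(Y)
Var(M) = 0.16
Var(B) = 6.25
Var(Y) = 2²*0.16 + 1²*6.25
= 4*0.16 + 1*6.25 = 6.89

6.89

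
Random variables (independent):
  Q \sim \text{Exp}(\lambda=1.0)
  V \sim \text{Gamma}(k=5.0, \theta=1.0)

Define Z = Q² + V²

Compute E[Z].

E[Z] = E[Q²] + E[V²]
E[Q²] = Var(Q) + E[Q]² = 1 + 1 = 2
E[V²] = Var(V) + E[V]² = 5 + 25 = 30
E[Z] = 2 + 30 = 32

32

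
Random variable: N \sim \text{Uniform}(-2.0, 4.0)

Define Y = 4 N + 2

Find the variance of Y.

For Y = aN + b: Var(Y) = a² * Var(N)
Var(N) = (4 + 2)^2/12 = 3
Var(Y) = 4² * 3 = 16 * 3 = 48

48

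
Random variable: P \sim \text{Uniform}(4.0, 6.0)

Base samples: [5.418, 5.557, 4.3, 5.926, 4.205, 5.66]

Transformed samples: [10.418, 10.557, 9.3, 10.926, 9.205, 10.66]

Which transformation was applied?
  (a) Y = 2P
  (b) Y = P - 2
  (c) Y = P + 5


Checking option (c) Y = P + 5:
  P = 5.418 -> Y = 10.418 ✓
  P = 5.557 -> Y = 10.557 ✓
  P = 4.3 -> Y = 9.3 ✓
All samples match this transformation.

(c) P + 5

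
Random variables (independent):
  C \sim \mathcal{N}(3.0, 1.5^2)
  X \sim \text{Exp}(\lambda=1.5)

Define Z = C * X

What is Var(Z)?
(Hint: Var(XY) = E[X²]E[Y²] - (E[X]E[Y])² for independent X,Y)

Var(XY) = E[X²]E[Y²] - (E[X]E[Y])²
E[C] = 3, Var(C) = 2.25
E[X] = 0.66666667, Var(X) = 0.44444444
E[C²] = 2.25 + 3² = 11.25
E[X²] = 0.44444444 + 0.66666667² = 0.88888889
Var(Z) = 11.25*0.88888889 - (3*0.66666667)²
= 10 - 4 = 6

6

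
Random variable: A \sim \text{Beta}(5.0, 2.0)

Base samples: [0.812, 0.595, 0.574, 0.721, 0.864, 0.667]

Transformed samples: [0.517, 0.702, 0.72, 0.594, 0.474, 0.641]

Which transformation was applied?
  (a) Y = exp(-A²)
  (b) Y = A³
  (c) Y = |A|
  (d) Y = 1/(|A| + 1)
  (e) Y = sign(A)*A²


Checking option (a) Y = exp(-A²):
  A = 0.812 -> Y = 0.517 ✓
  A = 0.595 -> Y = 0.702 ✓
  A = 0.574 -> Y = 0.72 ✓
All samples match this transformation.

(a) exp(-A²)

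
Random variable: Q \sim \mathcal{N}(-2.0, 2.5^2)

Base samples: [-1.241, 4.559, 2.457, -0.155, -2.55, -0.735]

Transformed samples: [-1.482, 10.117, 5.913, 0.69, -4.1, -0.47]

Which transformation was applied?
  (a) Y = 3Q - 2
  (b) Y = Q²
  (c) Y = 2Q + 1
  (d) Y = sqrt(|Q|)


Checking option (c) Y = 2Q + 1:
  Q = -1.241 -> Y = -1.482 ✓
  Q = 4.559 -> Y = 10.117 ✓
  Q = 2.457 -> Y = 5.913 ✓
All samples match this transformation.

(c) 2Q + 1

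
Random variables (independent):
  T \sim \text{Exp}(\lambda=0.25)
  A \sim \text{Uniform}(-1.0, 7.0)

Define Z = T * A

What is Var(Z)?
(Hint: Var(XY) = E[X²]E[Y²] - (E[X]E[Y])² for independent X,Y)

Var(XY) = E[X²]E[Y²] - (E[X]E[Y])²
E[T] = 4, Var(T) = 16
E[A] = 3, Var(A) = 5.3333333
E[T²] = 16 + 4² = 32
E[A²] = 5.3333333 + 3² = 14.333333
Var(Z) = 32*14.333333 - (4*3)²
= 458.66667 - 144 = 314.66667

314.66667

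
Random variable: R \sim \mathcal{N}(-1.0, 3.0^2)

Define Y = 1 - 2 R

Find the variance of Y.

For Y = aR + b: Var(Y) = a² * Var(R)
Var(R) = 3.0^2 = 9
Var(Y) = (-2)² * 9 = 4 * 9 = 36

36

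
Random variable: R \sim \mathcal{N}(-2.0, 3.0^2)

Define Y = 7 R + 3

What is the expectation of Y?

For Y = 7R + 3:
E[Y] = 7 * E[R] + 3
E[R] = -2.0 = -2
E[Y] = 7 * (-2) + 3 = -11

-11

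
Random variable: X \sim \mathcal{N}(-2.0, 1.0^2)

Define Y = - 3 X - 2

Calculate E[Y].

For Y = -3X - 2:
E[Y] = -3 * E[X] - 2
E[X] = -2.0 = -2
E[Y] = -3 * (-2) - 2 = 4

4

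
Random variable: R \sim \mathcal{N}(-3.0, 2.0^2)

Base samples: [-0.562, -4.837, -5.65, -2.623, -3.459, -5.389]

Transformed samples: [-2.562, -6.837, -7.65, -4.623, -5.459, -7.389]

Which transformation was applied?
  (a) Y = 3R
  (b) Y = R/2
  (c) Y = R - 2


Checking option (c) Y = R - 2:
  R = -0.562 -> Y = -2.562 ✓
  R = -4.837 -> Y = -6.837 ✓
  R = -5.65 -> Y = -7.65 ✓
All samples match this transformation.

(c) R - 2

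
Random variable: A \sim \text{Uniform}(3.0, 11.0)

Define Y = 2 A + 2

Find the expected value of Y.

For Y = 2A + 2:
E[Y] = 2 * E[A] + 2
E[A] = (3 + 11)/2 = 7
E[Y] = 2 * 7 + 2 = 16

16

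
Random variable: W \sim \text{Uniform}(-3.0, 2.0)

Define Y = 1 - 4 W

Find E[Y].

For Y = -4W + 1:
E[Y] = -4 * E[W] + 1
E[W] = (-3 + 2)/2 = -0.5
E[Y] = -4 * (-0.5) + 1 = 3

3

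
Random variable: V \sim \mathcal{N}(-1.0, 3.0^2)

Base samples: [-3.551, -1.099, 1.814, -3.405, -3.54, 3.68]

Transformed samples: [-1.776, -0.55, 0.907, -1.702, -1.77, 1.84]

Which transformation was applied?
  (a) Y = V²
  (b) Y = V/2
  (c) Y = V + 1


Checking option (b) Y = V/2:
  V = -3.551 -> Y = -1.776 ✓
  V = -1.099 -> Y = -0.55 ✓
  V = 1.814 -> Y = 0.907 ✓
All samples match this transformation.

(b) V/2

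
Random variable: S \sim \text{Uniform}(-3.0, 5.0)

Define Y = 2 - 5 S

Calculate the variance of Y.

For Y = aS + b: Var(Y) = a² * Var(S)
Var(S) = (5 + 3)^2/12 = 5.3333333
Var(Y) = (-5)² * 5.3333333 = 25 * 5.3333333 = 133.33333

133.33333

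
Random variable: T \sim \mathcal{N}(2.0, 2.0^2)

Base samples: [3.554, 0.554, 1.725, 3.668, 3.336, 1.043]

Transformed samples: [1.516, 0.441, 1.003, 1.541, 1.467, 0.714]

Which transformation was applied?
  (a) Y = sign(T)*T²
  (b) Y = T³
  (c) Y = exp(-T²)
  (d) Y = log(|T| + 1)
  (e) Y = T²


Checking option (d) Y = log(|T| + 1):
  T = 3.554 -> Y = 1.516 ✓
  T = 0.554 -> Y = 0.441 ✓
  T = 1.725 -> Y = 1.003 ✓
All samples match this transformation.

(d) log(|T| + 1)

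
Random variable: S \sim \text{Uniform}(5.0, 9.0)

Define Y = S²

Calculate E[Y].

E[S²] = Var(S) + (E[S])² = 1.3333333 + 49 = 50.333333

50.333333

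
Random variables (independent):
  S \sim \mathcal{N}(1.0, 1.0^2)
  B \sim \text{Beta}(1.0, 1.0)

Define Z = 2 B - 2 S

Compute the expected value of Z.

E[Z] = -2*E[S] + 2*E[B]
E[S] = 1
E[B] = 0.5
E[Z] = -2*1 + 2*0.5 = -1

-1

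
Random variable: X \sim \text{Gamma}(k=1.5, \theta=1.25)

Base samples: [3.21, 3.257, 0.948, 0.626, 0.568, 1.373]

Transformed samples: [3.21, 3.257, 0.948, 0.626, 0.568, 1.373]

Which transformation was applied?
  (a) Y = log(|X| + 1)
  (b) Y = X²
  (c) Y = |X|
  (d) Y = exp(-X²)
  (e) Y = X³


Checking option (c) Y = |X|:
  X = 3.21 -> Y = 3.21 ✓
  X = 3.257 -> Y = 3.257 ✓
  X = 0.948 -> Y = 0.948 ✓
All samples match this transformation.

(c) |X|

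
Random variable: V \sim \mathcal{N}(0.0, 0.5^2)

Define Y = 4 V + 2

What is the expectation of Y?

For Y = 4V + 2:
E[Y] = 4 * E[V] + 2
E[V] = 0.0 = 0
E[Y] = 4 * 0 + 2 = 2

2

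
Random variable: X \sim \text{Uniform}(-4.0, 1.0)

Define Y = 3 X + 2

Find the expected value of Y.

For Y = 3X + 2:
E[Y] = 3 * E[X] + 2
E[X] = (-4 + 1)/2 = -1.5
E[Y] = 3 * (-1.5) + 2 = -2.5

-2.5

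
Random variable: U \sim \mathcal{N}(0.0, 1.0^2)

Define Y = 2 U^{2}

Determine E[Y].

E[Y] = 2*E[U²]
E[U] = 0
E[U²] = Var(U) + (E[U])² = 1 + 0 = 1
E[Y] = 2*1 = 2

2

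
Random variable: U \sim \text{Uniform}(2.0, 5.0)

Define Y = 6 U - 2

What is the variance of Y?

For Y = aU + b: Var(Y) = a² * Var(U)
Var(U) = (5 - 2)^2/12 = 0.75
Var(Y) = 6² * 0.75 = 36 * 0.75 = 27

27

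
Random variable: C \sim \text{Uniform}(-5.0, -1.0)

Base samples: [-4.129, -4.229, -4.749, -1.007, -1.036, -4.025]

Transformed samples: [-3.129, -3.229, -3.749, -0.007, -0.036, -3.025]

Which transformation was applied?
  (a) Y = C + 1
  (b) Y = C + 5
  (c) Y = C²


Checking option (a) Y = C + 1:
  C = -4.129 -> Y = -3.129 ✓
  C = -4.229 -> Y = -3.229 ✓
  C = -4.749 -> Y = -3.749 ✓
All samples match this transformation.

(a) C + 1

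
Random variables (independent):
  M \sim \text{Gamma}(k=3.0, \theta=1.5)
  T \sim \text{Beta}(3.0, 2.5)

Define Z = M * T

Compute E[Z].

For independent RVs: E[XY] = E[X]*E[Y]
E[M] = 4.5
E[T] = 0.54545455
E[Z] = 4.5 * 0.54545455 = 2.4545455

2.4545455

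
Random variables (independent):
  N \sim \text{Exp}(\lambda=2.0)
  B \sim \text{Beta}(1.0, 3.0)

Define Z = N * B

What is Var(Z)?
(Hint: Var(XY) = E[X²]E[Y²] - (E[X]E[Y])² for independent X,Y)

Var(XY) = E[X²]E[Y²] - (E[X]E[Y])²
E[N] = 0.5, Var(N) = 0.25
E[B] = 0.25, Var(B) = 0.0375
E[N²] = 0.25 + 0.5² = 0.5
E[B²] = 0.0375 + 0.25² = 0.1
Var(Z) = 0.5*0.1 - (0.5*0.25)²
= 0.05 - 0.015625 = 0.034375

0.034375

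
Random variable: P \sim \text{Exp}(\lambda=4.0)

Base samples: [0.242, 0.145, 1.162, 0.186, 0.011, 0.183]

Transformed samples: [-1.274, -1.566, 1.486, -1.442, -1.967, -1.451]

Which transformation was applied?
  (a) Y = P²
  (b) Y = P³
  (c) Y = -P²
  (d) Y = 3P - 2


Checking option (d) Y = 3P - 2:
  P = 0.242 -> Y = -1.274 ✓
  P = 0.145 -> Y = -1.566 ✓
  P = 1.162 -> Y = 1.486 ✓
All samples match this transformation.

(d) 3P - 2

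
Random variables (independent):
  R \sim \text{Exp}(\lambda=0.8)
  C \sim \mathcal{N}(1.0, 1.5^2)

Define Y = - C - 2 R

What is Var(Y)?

For independent RVs: Var(aX + bY) = a²Var(X) + b²Var(Y)
Var(R) = 1.5625
Var(C) = 2.25
Var(Y) = (-2)²*1.5625 + (-1)²*2.25
= 4*1.5625 + 1*2.25 = 8.5

8.5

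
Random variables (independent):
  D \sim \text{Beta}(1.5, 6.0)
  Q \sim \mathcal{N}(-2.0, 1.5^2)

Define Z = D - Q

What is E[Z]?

E[Z] = 1*E[D] - 1*E[Q]
E[D] = 0.2
E[Q] = -2
E[Z] = 1*0.2 - 1*(-2) = 2.2

2.2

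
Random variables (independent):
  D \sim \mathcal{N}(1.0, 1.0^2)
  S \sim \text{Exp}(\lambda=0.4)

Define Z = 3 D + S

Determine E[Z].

E[Z] = 3*E[D] + 1*E[S]
E[D] = 1
E[S] = 2.5
E[Z] = 3*1 + 1*2.5 = 5.5

5.5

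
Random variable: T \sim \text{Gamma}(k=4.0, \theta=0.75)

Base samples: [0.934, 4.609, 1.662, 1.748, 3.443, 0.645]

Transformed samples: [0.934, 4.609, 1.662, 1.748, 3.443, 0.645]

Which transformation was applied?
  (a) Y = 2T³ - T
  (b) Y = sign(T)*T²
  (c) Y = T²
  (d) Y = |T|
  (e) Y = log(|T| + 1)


Checking option (d) Y = |T|:
  T = 0.934 -> Y = 0.934 ✓
  T = 4.609 -> Y = 4.609 ✓
  T = 1.662 -> Y = 1.662 ✓
All samples match this transformation.

(d) |T|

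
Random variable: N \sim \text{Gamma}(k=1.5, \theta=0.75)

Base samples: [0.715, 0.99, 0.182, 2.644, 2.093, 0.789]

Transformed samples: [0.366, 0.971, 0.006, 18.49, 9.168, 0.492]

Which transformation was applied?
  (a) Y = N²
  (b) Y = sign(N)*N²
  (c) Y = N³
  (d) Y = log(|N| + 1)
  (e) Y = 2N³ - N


Checking option (c) Y = N³:
  N = 0.715 -> Y = 0.366 ✓
  N = 0.99 -> Y = 0.971 ✓
  N = 0.182 -> Y = 0.006 ✓
All samples match this transformation.

(c) N³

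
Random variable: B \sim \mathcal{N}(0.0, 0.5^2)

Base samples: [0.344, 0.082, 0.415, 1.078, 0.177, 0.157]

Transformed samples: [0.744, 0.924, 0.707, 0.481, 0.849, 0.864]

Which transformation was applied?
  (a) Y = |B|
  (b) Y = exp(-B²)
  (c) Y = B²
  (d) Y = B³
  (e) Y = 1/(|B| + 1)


Checking option (e) Y = 1/(|B| + 1):
  B = 0.344 -> Y = 0.744 ✓
  B = 0.082 -> Y = 0.924 ✓
  B = 0.415 -> Y = 0.707 ✓
All samples match this transformation.

(e) 1/(|B| + 1)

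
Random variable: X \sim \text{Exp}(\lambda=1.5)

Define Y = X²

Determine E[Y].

Using E[X²] = Var(X) + (E[X])²:
E[X] = 0.66666667
Var(X) = 1/1.5^2 = 0.44444444
E[X²] = 0.44444444 + 0.66666667² = 0.44444444 + 0.44444444 = 0.88888889

0.88888889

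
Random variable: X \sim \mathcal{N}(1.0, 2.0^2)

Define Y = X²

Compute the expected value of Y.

Using E[X²] = Var(X) + (E[X])²:
E[X] = 1
Var(X) = 2.0^2 = 4
E[X²] = 4 + 1² = 4 + 1 = 5

5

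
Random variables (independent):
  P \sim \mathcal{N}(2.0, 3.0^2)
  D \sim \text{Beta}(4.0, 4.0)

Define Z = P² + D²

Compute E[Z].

E[Z] = E[P²] + E[D²]
E[P²] = Var(P) + E[P]² = 9 + 4 = 13
E[D²] = Var(D) + E[D]² = 0.027777778 + 0.25 = 0.27777778
E[Z] = 13 + 0.27777778 = 13.277778

13.277778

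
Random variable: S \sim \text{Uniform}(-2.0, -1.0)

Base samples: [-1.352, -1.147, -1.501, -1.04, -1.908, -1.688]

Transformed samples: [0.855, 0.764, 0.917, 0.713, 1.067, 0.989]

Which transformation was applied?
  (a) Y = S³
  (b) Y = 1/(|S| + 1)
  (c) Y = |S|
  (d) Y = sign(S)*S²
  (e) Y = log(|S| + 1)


Checking option (e) Y = log(|S| + 1):
  S = -1.352 -> Y = 0.855 ✓
  S = -1.147 -> Y = 0.764 ✓
  S = -1.501 -> Y = 0.917 ✓
All samples match this transformation.

(e) log(|S| + 1)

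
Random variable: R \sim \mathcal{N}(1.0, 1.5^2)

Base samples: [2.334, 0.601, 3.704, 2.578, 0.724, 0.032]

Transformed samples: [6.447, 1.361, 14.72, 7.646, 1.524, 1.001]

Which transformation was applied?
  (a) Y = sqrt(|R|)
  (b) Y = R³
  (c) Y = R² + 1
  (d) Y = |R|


Checking option (c) Y = R² + 1:
  R = 2.334 -> Y = 6.447 ✓
  R = 0.601 -> Y = 1.361 ✓
  R = 3.704 -> Y = 14.72 ✓
All samples match this transformation.

(c) R² + 1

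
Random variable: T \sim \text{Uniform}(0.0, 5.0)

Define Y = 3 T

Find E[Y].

For Y = 3T:
E[Y] = 3 * E[T]
E[T] = (0 + 5)/2 = 2.5
E[Y] = 3 * 2.5 = 7.5

7.5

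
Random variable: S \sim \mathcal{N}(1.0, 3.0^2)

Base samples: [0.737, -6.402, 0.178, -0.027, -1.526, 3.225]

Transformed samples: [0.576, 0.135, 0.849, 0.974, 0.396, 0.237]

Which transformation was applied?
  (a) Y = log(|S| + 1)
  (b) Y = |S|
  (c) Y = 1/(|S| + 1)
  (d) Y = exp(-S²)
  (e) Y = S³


Checking option (c) Y = 1/(|S| + 1):
  S = 0.737 -> Y = 0.576 ✓
  S = -6.402 -> Y = 0.135 ✓
  S = 0.178 -> Y = 0.849 ✓
All samples match this transformation.

(c) 1/(|S| + 1)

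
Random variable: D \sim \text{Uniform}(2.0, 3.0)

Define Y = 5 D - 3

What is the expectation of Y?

For Y = 5D - 3:
E[Y] = 5 * E[D] - 3
E[D] = (2 + 3)/2 = 2.5
E[Y] = 5 * 2.5 - 3 = 9.5

9.5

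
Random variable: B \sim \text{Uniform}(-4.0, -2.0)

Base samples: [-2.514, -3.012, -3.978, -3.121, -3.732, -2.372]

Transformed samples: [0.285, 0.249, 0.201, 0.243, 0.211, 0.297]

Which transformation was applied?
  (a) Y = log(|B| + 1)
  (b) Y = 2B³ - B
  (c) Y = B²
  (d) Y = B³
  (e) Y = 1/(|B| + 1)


Checking option (e) Y = 1/(|B| + 1):
  B = -2.514 -> Y = 0.285 ✓
  B = -3.012 -> Y = 0.249 ✓
  B = -3.978 -> Y = 0.201 ✓
All samples match this transformation.

(e) 1/(|B| + 1)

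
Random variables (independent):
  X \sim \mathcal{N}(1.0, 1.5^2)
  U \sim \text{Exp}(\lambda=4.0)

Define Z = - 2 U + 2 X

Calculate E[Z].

E[Z] = 2*E[X] - 2*E[U]
E[X] = 1
E[U] = 0.25
E[Z] = 2*1 - 2*0.25 = 1.5

1.5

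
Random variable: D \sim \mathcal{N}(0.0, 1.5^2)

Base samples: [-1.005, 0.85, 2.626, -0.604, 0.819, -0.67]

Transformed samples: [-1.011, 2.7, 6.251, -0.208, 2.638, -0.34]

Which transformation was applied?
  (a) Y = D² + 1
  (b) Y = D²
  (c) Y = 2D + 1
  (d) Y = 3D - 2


Checking option (c) Y = 2D + 1:
  D = -1.005 -> Y = -1.011 ✓
  D = 0.85 -> Y = 2.7 ✓
  D = 2.626 -> Y = 6.251 ✓
All samples match this transformation.

(c) 2D + 1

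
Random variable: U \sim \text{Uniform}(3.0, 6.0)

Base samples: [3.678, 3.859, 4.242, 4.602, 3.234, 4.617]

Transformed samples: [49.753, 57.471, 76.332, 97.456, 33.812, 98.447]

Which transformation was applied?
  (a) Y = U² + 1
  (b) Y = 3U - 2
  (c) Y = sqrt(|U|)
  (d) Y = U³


Checking option (d) Y = U³:
  U = 3.678 -> Y = 49.753 ✓
  U = 3.859 -> Y = 57.471 ✓
  U = 4.242 -> Y = 76.332 ✓
All samples match this transformation.

(d) U³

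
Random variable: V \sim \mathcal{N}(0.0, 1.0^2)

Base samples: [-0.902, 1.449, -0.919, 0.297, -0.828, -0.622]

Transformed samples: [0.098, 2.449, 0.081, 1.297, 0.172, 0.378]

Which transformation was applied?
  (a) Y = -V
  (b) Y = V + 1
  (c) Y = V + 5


Checking option (b) Y = V + 1:
  V = -0.902 -> Y = 0.098 ✓
  V = 1.449 -> Y = 2.449 ✓
  V = -0.919 -> Y = 0.081 ✓
All samples match this transformation.

(b) V + 1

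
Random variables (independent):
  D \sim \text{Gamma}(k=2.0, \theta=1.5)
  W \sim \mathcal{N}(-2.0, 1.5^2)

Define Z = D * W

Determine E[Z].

For independent RVs: E[XY] = E[X]*E[Y]
E[D] = 3
E[W] = -2
E[Z] = 3 * (-2) = -6

-6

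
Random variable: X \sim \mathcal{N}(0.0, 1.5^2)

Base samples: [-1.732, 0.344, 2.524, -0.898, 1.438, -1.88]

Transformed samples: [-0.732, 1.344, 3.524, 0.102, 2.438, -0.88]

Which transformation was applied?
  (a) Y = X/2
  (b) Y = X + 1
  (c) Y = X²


Checking option (b) Y = X + 1:
  X = -1.732 -> Y = -0.732 ✓
  X = 0.344 -> Y = 1.344 ✓
  X = 2.524 -> Y = 3.524 ✓
All samples match this transformation.

(b) X + 1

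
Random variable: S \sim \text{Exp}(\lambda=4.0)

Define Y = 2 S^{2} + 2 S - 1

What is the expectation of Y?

E[Y] = 2*E[S²] + 2*E[S] - 1
E[S] = 0.25
E[S²] = Var(S) + (E[S])² = 0.0625 + 0.0625 = 0.125
E[Y] = 2*0.125 + 2*0.25 - 1 = -0.25

-0.25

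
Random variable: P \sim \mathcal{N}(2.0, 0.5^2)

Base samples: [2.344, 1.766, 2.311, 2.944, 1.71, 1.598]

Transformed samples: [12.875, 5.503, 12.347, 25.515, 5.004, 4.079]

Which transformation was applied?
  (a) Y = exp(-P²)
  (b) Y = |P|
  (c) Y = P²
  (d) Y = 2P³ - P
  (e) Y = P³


Checking option (e) Y = P³:
  P = 2.344 -> Y = 12.875 ✓
  P = 1.766 -> Y = 5.503 ✓
  P = 2.311 -> Y = 12.347 ✓
All samples match this transformation.

(e) P³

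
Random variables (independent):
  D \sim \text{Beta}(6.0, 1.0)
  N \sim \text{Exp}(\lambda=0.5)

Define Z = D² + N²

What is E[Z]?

E[Z] = E[D²] + E[N²]
E[D²] = Var(D) + E[D]² = 0.015306122 + 0.73469388 = 0.75
E[N²] = Var(N) + E[N]² = 4 + 4 = 8
E[Z] = 0.75 + 8 = 8.75

8.75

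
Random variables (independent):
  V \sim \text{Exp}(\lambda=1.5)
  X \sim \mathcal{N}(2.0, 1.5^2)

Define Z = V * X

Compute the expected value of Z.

For independent RVs: E[XY] = E[X]*E[Y]
E[V] = 0.66666667
E[X] = 2
E[Z] = 0.66666667 * 2 = 1.3333333

1.3333333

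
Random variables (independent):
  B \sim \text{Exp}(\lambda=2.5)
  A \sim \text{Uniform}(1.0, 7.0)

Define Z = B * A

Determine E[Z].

For independent RVs: E[XY] = E[X]*E[Y]
E[B] = 0.4
E[A] = 4
E[Z] = 0.4 * 4 = 1.6

1.6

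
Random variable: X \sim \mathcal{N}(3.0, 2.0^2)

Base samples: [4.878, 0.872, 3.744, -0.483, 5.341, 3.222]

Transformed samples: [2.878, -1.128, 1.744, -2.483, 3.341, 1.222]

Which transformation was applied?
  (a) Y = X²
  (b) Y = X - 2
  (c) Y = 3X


Checking option (b) Y = X - 2:
  X = 4.878 -> Y = 2.878 ✓
  X = 0.872 -> Y = -1.128 ✓
  X = 3.744 -> Y = 1.744 ✓
All samples match this transformation.

(b) X - 2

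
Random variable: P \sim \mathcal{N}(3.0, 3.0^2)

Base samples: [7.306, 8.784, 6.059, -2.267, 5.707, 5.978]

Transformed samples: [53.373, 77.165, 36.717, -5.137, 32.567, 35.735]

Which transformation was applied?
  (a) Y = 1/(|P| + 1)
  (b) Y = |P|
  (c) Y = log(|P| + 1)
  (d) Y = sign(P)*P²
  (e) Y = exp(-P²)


Checking option (d) Y = sign(P)*P²:
  P = 7.306 -> Y = 53.373 ✓
  P = 8.784 -> Y = 77.165 ✓
  P = 6.059 -> Y = 36.717 ✓
All samples match this transformation.

(d) sign(P)*P²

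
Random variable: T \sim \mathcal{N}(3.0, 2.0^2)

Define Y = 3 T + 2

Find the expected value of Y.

For Y = 3T + 2:
E[Y] = 3 * E[T] + 2
E[T] = 3.0 = 3
E[Y] = 3 * 3 + 2 = 11

11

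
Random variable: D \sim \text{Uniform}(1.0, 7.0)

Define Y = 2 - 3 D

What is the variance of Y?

For Y = aD + b: Var(Y) = a² * Var(D)
Var(D) = (7 - 1)^2/12 = 3
Var(Y) = (-3)² * 3 = 9 * 3 = 27

27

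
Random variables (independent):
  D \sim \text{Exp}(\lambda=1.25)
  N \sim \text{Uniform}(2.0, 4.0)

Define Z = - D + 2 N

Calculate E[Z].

E[Z] = -1*E[D] + 2*E[N]
E[D] = 0.8
E[N] = 3
E[Z] = -1*0.8 + 2*3 = 5.2

5.2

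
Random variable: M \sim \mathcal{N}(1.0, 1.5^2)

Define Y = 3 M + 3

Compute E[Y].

For Y = 3M + 3:
E[Y] = 3 * E[M] + 3
E[M] = 1.0 = 1
E[Y] = 3 * 1 + 3 = 6

6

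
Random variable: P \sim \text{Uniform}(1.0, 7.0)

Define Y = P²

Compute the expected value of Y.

E[P²] = Var(P) + (E[P])² = 3 + 16 = 19

19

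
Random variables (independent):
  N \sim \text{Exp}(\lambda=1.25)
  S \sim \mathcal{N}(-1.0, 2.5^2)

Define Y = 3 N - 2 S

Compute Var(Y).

For independent RVs: Var(aX + bY) = a²Var(X) + b²Var(Y)
Var(N) = 0.64
Var(S) = 6.25
Var(Y) = 3²*0.64 + (-2)²*6.25
= 9*0.64 + 4*6.25 = 30.76

30.76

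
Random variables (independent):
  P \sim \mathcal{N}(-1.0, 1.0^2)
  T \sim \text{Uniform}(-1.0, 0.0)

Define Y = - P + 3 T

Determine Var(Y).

For independent RVs: Var(aX + bY) = a²Var(X) + b²Var(Y)
Var(P) = 1
Var(T) = 0.083333333
Var(Y) = (-1)²*1 + 3²*0.083333333
= 1*1 + 9*0.083333333 = 1.75

1.75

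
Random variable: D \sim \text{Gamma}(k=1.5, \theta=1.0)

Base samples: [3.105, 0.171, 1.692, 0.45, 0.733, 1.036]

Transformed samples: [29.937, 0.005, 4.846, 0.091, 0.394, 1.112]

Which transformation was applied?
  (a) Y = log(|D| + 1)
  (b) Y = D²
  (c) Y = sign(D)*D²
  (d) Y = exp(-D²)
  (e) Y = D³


Checking option (e) Y = D³:
  D = 3.105 -> Y = 29.937 ✓
  D = 0.171 -> Y = 0.005 ✓
  D = 1.692 -> Y = 4.846 ✓
All samples match this transformation.

(e) D³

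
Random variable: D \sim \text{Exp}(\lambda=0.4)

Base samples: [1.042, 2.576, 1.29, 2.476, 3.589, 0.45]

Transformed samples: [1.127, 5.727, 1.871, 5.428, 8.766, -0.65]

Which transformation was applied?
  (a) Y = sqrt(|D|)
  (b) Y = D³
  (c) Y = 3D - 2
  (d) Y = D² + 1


Checking option (c) Y = 3D - 2:
  D = 1.042 -> Y = 1.127 ✓
  D = 2.576 -> Y = 5.727 ✓
  D = 1.29 -> Y = 1.871 ✓
All samples match this transformation.

(c) 3D - 2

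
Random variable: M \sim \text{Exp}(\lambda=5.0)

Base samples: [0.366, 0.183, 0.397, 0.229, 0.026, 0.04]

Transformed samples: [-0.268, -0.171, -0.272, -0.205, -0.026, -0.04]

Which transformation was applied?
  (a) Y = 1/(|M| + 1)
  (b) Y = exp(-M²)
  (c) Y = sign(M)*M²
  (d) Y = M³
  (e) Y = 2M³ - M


Checking option (e) Y = 2M³ - M:
  M = 0.366 -> Y = -0.268 ✓
  M = 0.183 -> Y = -0.171 ✓
  M = 0.397 -> Y = -0.272 ✓
All samples match this transformation.

(e) 2M³ - M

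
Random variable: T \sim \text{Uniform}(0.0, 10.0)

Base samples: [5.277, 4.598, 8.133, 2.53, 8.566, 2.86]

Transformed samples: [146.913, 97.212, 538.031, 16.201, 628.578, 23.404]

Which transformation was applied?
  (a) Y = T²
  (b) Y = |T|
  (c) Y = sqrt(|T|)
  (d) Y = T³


Checking option (d) Y = T³:
  T = 5.277 -> Y = 146.913 ✓
  T = 4.598 -> Y = 97.212 ✓
  T = 8.133 -> Y = 538.031 ✓
All samples match this transformation.

(d) T³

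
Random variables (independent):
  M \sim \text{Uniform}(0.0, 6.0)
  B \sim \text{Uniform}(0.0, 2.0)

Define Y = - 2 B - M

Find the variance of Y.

For independent RVs: Var(aX + bY) = a²Var(X) + b²Var(Y)
Var(M) = 3
Var(B) = 0.33333333
Var(Y) = (-1)²*3 + (-2)²*0.33333333
= 1*3 + 4*0.33333333 = 4.3333333

4.3333333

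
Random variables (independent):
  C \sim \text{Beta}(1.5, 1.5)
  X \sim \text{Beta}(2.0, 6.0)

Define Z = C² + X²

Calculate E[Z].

E[Z] = E[C²] + E[X²]
E[C²] = Var(C) + E[C]² = 0.0625 + 0.25 = 0.3125
E[X²] = Var(X) + E[X]² = 0.020833333 + 0.0625 = 0.083333333
E[Z] = 0.3125 + 0.083333333 = 0.39583333

0.39583333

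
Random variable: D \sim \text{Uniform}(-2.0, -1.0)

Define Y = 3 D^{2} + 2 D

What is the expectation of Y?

E[Y] = 3*E[D²] + 2*E[D]
E[D] = -1.5
E[D²] = Var(D) + (E[D])² = 0.083333333 + 2.25 = 2.3333333
E[Y] = 3*2.3333333 + 2*(-1.5) = 4

4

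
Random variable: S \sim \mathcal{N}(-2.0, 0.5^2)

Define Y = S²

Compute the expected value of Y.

E[S²] = Var(S) + (E[S])² = 0.25 + 4 = 4.25

4.25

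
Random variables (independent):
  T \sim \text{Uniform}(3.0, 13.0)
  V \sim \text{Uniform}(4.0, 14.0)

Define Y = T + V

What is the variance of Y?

For independent RVs: Var(aX + bY) = a²Var(X) + b²Var(Y)
Var(T) = 8.3333333
Var(V) = 8.3333333
Var(Y) = 1²*8.3333333 + 1²*8.3333333
= 1*8.3333333 + 1*8.3333333 = 16.666667

16.666667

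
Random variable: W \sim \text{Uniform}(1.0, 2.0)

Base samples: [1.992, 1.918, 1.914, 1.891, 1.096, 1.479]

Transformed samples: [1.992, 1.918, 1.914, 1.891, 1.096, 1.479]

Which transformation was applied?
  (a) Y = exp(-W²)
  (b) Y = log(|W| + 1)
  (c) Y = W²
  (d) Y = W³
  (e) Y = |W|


Checking option (e) Y = |W|:
  W = 1.992 -> Y = 1.992 ✓
  W = 1.918 -> Y = 1.918 ✓
  W = 1.914 -> Y = 1.914 ✓
All samples match this transformation.

(e) |W|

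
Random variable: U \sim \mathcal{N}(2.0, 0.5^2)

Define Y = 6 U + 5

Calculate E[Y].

For Y = 6U + 5:
E[Y] = 6 * E[U] + 5
E[U] = 2.0 = 2
E[Y] = 6 * 2 + 5 = 17

17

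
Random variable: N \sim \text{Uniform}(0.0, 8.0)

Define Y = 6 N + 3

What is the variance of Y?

For Y = aN + b: Var(Y) = a² * Var(N)
Var(N) = (8 - 0)^2/12 = 5.3333333
Var(Y) = 6² * 5.3333333 = 36 * 5.3333333 = 192

192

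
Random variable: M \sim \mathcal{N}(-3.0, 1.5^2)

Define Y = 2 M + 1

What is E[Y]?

For Y = 2M + 1:
E[Y] = 2 * E[M] + 1
E[M] = -3.0 = -3
E[Y] = 2 * (-3) + 1 = -5

-5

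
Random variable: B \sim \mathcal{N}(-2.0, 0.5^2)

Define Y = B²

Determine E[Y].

E[B²] = Var(B) + (E[B])² = 0.25 + 4 = 4.25

4.25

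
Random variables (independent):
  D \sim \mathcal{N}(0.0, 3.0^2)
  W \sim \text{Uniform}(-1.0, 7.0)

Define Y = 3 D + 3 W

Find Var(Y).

For independent RVs: Var(aX + bY) = a²Var(X) + b²Var(Y)
Var(D) = 9
Var(W) = 5.3333333
Var(Y) = 3²*9 + 3²*5.3333333
= 9*9 + 9*5.3333333 = 129

129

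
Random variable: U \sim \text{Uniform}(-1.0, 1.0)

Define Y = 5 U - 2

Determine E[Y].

For Y = 5U - 2:
E[Y] = 5 * E[U] - 2
E[U] = (-1 + 1)/2 = 0
E[Y] = 5 * 0 - 2 = -2

-2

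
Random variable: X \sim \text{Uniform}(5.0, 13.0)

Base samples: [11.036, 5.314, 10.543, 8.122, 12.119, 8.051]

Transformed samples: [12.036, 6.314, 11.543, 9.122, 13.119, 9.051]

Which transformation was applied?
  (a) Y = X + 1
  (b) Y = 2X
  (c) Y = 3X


Checking option (a) Y = X + 1:
  X = 11.036 -> Y = 12.036 ✓
  X = 5.314 -> Y = 6.314 ✓
  X = 10.543 -> Y = 11.543 ✓
All samples match this transformation.

(a) X + 1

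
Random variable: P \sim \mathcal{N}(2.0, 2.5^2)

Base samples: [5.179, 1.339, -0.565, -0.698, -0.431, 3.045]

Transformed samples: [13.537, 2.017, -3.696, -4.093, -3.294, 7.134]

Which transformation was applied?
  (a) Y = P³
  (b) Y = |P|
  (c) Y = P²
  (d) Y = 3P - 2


Checking option (d) Y = 3P - 2:
  P = 5.179 -> Y = 13.537 ✓
  P = 1.339 -> Y = 2.017 ✓
  P = -0.565 -> Y = -3.696 ✓
All samples match this transformation.

(d) 3P - 2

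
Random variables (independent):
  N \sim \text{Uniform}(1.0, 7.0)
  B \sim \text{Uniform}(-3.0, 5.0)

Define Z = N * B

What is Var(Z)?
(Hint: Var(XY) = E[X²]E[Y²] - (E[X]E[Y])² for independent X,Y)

Var(XY) = E[X²]E[Y²] - (E[X]E[Y])²
E[N] = 4, Var(N) = 3
E[B] = 1, Var(B) = 5.3333333
E[N²] = 3 + 4² = 19
E[B²] = 5.3333333 + 1² = 6.3333333
Var(Z) = 19*6.3333333 - (4*1)²
= 120.33333 - 16 = 104.33333

104.33333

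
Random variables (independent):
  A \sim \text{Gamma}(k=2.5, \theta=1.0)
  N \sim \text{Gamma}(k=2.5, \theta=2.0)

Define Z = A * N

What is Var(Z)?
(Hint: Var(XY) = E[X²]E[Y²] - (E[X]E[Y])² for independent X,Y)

Var(XY) = E[X²]E[Y²] - (E[X]E[Y])²
E[A] = 2.5, Var(A) = 2.5
E[N] = 5, Var(N) = 10
E[A²] = 2.5 + 2.5² = 8.75
E[N²] = 10 + 5² = 35
Var(Z) = 8.75*35 - (2.5*5)²
= 306.25 - 156.25 = 150

150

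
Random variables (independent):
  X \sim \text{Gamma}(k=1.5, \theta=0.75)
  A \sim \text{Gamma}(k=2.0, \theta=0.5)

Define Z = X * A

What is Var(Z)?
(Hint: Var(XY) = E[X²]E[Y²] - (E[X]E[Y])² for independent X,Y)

Var(XY) = E[X²]E[Y²] - (E[X]E[Y])²
E[X] = 1.125, Var(X) = 0.84375
E[A] = 1, Var(A) = 0.5
E[X²] = 0.84375 + 1.125² = 2.109375
E[A²] = 0.5 + 1² = 1.5
Var(Z) = 2.109375*1.5 - (1.125*1)²
= 3.1640625 - 1.265625 = 1.8984375

1.8984375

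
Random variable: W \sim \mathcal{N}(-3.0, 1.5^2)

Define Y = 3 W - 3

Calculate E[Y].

For Y = 3W - 3:
E[Y] = 3 * E[W] - 3
E[W] = -3.0 = -3
E[Y] = 3 * (-3) - 3 = -12

-12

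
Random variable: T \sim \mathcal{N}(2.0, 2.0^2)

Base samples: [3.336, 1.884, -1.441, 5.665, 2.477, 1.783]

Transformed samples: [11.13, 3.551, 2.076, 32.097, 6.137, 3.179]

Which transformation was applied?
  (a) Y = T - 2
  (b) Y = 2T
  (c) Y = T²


Checking option (c) Y = T²:
  T = 3.336 -> Y = 11.13 ✓
  T = 1.884 -> Y = 3.551 ✓
  T = -1.441 -> Y = 2.076 ✓
All samples match this transformation.

(c) T²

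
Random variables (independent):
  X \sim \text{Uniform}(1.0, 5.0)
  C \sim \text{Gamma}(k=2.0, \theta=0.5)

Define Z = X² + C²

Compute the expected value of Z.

E[Z] = E[X²] + E[C²]
E[X²] = Var(X) + E[X]² = 1.3333333 + 9 = 10.333333
E[C²] = Var(C) + E[C]² = 0.5 + 1 = 1.5
E[Z] = 10.333333 + 1.5 = 11.833333

11.833333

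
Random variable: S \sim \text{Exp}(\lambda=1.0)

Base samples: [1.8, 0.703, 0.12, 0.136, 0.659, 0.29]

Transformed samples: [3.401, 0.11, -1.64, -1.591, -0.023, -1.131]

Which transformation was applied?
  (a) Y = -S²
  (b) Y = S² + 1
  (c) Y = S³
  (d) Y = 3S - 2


Checking option (d) Y = 3S - 2:
  S = 1.8 -> Y = 3.401 ✓
  S = 0.703 -> Y = 0.11 ✓
  S = 0.12 -> Y = -1.64 ✓
All samples match this transformation.

(d) 3S - 2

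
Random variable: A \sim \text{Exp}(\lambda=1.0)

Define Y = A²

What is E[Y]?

Using E[X²] = Var(X) + (E[X])²:
E[A] = 1
Var(A) = 1/1.0^2 = 1
E[A²] = 1 + 1² = 1 + 1 = 2

2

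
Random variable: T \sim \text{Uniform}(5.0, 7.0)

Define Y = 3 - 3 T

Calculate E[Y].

For Y = -3T + 3:
E[Y] = -3 * E[T] + 3
E[T] = (5 + 7)/2 = 6
E[Y] = -3 * 6 + 3 = -15

-15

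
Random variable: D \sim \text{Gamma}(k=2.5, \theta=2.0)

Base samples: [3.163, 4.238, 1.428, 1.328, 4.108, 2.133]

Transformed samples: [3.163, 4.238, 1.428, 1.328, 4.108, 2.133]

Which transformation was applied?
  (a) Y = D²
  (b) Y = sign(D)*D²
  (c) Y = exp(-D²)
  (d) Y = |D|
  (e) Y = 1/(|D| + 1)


Checking option (d) Y = |D|:
  D = 3.163 -> Y = 3.163 ✓
  D = 4.238 -> Y = 4.238 ✓
  D = 1.428 -> Y = 1.428 ✓
All samples match this transformation.

(d) |D|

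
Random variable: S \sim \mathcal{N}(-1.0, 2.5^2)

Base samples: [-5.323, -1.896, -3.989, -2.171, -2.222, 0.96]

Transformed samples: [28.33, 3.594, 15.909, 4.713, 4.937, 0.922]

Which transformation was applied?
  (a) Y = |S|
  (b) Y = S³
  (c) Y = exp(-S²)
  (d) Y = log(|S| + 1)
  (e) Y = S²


Checking option (e) Y = S²:
  S = -5.323 -> Y = 28.33 ✓
  S = -1.896 -> Y = 3.594 ✓
  S = -3.989 -> Y = 15.909 ✓
All samples match this transformation.

(e) S²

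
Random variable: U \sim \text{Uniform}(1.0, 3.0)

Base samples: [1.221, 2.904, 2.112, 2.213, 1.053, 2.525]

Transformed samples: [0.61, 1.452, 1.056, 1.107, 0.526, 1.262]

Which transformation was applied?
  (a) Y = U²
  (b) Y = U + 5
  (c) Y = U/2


Checking option (c) Y = U/2:
  U = 1.221 -> Y = 0.61 ✓
  U = 2.904 -> Y = 1.452 ✓
  U = 2.112 -> Y = 1.056 ✓
All samples match this transformation.

(c) U/2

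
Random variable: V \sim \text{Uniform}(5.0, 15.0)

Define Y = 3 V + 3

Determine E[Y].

For Y = 3V + 3:
E[Y] = 3 * E[V] + 3
E[V] = (5 + 15)/2 = 10
E[Y] = 3 * 10 + 3 = 33

33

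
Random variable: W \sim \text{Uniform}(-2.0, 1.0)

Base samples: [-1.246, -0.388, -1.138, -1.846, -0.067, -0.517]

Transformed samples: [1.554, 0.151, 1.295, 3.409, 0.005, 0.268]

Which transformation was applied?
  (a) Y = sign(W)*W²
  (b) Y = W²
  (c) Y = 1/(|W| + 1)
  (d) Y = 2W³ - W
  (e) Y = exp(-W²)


Checking option (b) Y = W²:
  W = -1.246 -> Y = 1.554 ✓
  W = -0.388 -> Y = 0.151 ✓
  W = -1.138 -> Y = 1.295 ✓
All samples match this transformation.

(b) W²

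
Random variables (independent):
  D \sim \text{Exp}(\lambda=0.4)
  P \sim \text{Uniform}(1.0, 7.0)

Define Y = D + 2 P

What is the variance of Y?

For independent RVs: Var(aX + bY) = a²Var(X) + b²Var(Y)
Var(D) = 6.25
Var(P) = 3
Var(Y) = 1²*6.25 + 2²*3
= 1*6.25 + 4*3 = 18.25

18.25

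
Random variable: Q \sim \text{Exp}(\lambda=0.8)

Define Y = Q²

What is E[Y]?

E[Q²] = Var(Q) + (E[Q])² = 1.5625 + 1.5625 = 3.125

3.125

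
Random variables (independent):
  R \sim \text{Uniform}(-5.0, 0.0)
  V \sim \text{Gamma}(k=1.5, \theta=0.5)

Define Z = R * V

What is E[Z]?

For independent RVs: E[XY] = E[X]*E[Y]
E[R] = -2.5
E[V] = 0.75
E[Z] = -2.5 * 0.75 = -1.875

-1.875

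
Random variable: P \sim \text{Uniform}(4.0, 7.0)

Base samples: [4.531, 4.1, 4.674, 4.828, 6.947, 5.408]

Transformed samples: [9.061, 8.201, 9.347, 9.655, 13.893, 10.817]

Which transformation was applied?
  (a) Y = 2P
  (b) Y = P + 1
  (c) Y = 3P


Checking option (a) Y = 2P:
  P = 4.531 -> Y = 9.061 ✓
  P = 4.1 -> Y = 8.201 ✓
  P = 4.674 -> Y = 9.347 ✓
All samples match this transformation.

(a) 2P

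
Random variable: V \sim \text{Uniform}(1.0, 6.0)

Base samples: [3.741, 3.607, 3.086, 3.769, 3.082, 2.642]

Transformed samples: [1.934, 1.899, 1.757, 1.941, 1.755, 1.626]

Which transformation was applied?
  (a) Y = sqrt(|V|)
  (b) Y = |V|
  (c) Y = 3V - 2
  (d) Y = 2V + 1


Checking option (a) Y = sqrt(|V|):
  V = 3.741 -> Y = 1.934 ✓
  V = 3.607 -> Y = 1.899 ✓
  V = 3.086 -> Y = 1.757 ✓
All samples match this transformation.

(a) sqrt(|V|)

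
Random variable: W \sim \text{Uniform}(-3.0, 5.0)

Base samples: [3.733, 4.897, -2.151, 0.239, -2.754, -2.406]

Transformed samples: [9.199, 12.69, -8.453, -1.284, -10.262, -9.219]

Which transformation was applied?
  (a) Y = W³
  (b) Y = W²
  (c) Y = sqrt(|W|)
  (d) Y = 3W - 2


Checking option (d) Y = 3W - 2:
  W = 3.733 -> Y = 9.199 ✓
  W = 4.897 -> Y = 12.69 ✓
  W = -2.151 -> Y = -8.453 ✓
All samples match this transformation.

(d) 3W - 2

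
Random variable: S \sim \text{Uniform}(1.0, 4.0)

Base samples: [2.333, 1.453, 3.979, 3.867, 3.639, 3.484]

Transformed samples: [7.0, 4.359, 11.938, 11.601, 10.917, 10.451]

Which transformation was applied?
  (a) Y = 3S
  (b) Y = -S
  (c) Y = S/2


Checking option (a) Y = 3S:
  S = 2.333 -> Y = 7.0 ✓
  S = 1.453 -> Y = 4.359 ✓
  S = 3.979 -> Y = 11.938 ✓
All samples match this transformation.

(a) 3S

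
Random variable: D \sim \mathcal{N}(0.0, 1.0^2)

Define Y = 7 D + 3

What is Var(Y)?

For Y = aD + b: Var(Y) = a² * Var(D)
Var(D) = 1.0^2 = 1
Var(Y) = 7² * 1 = 49 * 1 = 49

49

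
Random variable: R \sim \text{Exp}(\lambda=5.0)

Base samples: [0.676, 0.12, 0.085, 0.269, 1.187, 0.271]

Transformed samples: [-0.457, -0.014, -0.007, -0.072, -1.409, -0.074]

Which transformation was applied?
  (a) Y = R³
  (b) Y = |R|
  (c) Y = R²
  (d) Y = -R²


Checking option (d) Y = -R²:
  R = 0.676 -> Y = -0.457 ✓
  R = 0.12 -> Y = -0.014 ✓
  R = 0.085 -> Y = -0.007 ✓
All samples match this transformation.

(d) -R²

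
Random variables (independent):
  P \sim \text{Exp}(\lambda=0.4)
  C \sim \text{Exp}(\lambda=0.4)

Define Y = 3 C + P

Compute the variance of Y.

For independent RVs: Var(aX + bY) = a²Var(X) + b²Var(Y)
Var(P) = 6.25
Var(C) = 6.25
Var(Y) = 1²*6.25 + 3²*6.25
= 1*6.25 + 9*6.25 = 62.5

62.5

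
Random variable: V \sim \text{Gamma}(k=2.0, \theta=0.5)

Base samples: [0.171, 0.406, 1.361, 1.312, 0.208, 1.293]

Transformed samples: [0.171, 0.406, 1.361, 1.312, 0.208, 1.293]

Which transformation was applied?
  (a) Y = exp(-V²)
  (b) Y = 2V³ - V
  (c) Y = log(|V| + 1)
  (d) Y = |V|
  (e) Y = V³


Checking option (d) Y = |V|:
  V = 0.171 -> Y = 0.171 ✓
  V = 0.406 -> Y = 0.406 ✓
  V = 1.361 -> Y = 1.361 ✓
All samples match this transformation.

(d) |V|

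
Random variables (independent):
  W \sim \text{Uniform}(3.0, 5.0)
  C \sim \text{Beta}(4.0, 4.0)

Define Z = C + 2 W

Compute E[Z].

E[Z] = 2*E[W] + 1*E[C]
E[W] = 4
E[C] = 0.5
E[Z] = 2*4 + 1*0.5 = 8.5

8.5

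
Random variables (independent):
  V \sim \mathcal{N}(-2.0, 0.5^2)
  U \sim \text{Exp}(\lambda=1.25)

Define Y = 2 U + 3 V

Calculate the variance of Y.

For independent RVs: Var(aX + bY) = a²Var(X) + b²Var(Y)
Var(V) = 0.25
Var(U) = 0.64
Var(Y) = 3²*0.25 + 2²*0.64
= 9*0.25 + 4*0.64 = 4.81

4.81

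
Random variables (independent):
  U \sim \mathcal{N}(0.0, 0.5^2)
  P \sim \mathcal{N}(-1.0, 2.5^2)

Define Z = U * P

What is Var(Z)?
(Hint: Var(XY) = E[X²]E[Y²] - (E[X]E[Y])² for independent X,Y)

Var(XY) = E[X²]E[Y²] - (E[X]E[Y])²
E[U] = 0, Var(U) = 0.25
E[P] = -1, Var(P) = 6.25
E[U²] = 0.25 + 0² = 0.25
E[P²] = 6.25 + (-1)² = 7.25
Var(Z) = 0.25*7.25 - (0*(-1))²
= 1.8125 - 0 = 1.8125

1.8125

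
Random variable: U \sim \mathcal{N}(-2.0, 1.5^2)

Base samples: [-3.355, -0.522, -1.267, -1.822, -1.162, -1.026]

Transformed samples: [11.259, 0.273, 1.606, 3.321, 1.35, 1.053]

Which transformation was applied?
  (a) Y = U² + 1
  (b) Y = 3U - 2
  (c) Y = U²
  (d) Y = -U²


Checking option (c) Y = U²:
  U = -3.355 -> Y = 11.259 ✓
  U = -0.522 -> Y = 0.273 ✓
  U = -1.267 -> Y = 1.606 ✓
All samples match this transformation.

(c) U²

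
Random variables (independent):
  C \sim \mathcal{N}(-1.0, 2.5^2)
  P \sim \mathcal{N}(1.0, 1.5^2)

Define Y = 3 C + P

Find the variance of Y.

For independent RVs: Var(aX + bY) = a²Var(X) + b²Var(Y)
Var(C) = 6.25
Var(P) = 2.25
Var(Y) = 3²*6.25 + 1²*2.25
= 9*6.25 + 1*2.25 = 58.5

58.5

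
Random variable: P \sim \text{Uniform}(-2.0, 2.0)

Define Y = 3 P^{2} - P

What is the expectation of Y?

E[Y] = 3*E[P²] - 1*E[P]
E[P] = 0
E[P²] = Var(P) + (E[P])² = 1.3333333 + 0 = 1.3333333
E[Y] = 3*1.3333333 - 1*0 = 4

4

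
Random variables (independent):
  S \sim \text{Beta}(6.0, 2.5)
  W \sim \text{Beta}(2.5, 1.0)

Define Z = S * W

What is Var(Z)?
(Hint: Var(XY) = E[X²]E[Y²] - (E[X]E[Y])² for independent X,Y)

Var(XY) = E[X²]E[Y²] - (E[X]E[Y])²
E[S] = 0.70588235, Var(S) = 0.021853943
E[W] = 0.71428571, Var(W) = 0.045351474
E[S²] = 0.021853943 + 0.70588235² = 0.52012384
E[W²] = 0.045351474 + 0.71428571² = 0.55555556
Var(Z) = 0.52012384*0.55555556 - (0.70588235*0.71428571)²
= 0.28895769 - 0.25421933 = 0.034738354

0.034738354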